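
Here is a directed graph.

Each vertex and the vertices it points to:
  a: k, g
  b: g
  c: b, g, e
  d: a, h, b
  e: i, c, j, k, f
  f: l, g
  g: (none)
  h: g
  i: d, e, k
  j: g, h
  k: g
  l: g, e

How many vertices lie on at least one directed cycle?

5

A vertex is on a directed cycle iff it belongs to a strongly connected component of size ≥ 2 (or has a self-loop).
The vertices on cycles are {c, e, f, i, l} — 5 in total.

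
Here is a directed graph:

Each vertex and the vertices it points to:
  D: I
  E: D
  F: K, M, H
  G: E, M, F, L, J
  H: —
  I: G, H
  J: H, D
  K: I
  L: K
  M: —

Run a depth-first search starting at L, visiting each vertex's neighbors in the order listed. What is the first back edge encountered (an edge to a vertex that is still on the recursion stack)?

D->I

DFS from L (visiting each vertex's neighbors in the order listed); mark gray on enter, black on exit:
L gray
  K gray
    I gray
      G gray
        E gray
          D gray
            D→I: I is gray → back edge
First back edge: D → I.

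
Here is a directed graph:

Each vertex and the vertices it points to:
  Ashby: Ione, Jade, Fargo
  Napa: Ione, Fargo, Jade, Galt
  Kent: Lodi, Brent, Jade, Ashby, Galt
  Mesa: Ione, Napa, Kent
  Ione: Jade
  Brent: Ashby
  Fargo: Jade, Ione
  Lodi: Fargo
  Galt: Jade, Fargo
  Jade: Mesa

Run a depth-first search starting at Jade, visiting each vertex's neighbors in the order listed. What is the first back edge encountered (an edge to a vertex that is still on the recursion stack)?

Ione->Jade

DFS from Jade (visiting each vertex's neighbors in the order listed); mark gray on enter, black on exit:
Jade gray
  Mesa gray
    Ione gray
      Ione→Jade: Jade is gray → back edge
First back edge: Ione → Jade.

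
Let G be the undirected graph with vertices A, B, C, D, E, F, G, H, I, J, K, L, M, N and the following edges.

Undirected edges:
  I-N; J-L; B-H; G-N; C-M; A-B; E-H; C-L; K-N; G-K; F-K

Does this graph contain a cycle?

Yes

DFS, tracking each vertex's parent; an edge to a visited non-parent vertex closes a cycle.
Start from H:
visit H (parent –)
  visit B (parent H)
    visit A (parent B)
      A–B: parent, skip
    B–H: parent, skip
  visit E (parent H)
    E–H: parent, skip
visit C (parent –)
  visit M (parent C)
    M–C: parent, skip
  visit L (parent C)
    visit J (parent L)
      J–L: parent, skip
    L–C: parent, skip
visit D (parent –)
visit F (parent –)
  visit K (parent F)
    visit N (parent K)
      N–K: parent, skip
      visit I (parent N)
        I–N: parent, skip
      visit G (parent N)
        G–K: K visited and ≠ parent → cycle
Cycle: K – N – G – K.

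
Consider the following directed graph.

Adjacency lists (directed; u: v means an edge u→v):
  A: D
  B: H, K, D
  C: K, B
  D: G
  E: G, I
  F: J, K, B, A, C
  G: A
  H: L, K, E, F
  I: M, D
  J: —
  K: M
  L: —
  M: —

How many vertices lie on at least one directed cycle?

A vertex is on a directed cycle iff it belongs to a strongly connected component of size ≥ 2 (or has a self-loop).
The vertices on cycles are {A, B, C, D, F, G, H} — 7 in total.

7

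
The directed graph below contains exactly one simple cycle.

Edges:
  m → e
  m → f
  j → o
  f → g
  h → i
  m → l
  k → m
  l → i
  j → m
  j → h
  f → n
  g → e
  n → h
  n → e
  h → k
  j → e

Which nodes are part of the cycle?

f, h, k, m, n

DFS with gray/black marking from m:
m gray
  e gray
  e black
  l gray
    i gray
    i black
  l black
  f gray
    g gray
      g→e: e black — skip
    g black
    n gray
      h gray
        h→i: i black — skip
        k gray
          k→m: m is gray → back edge
Back edge closes the cycle m → f → n → h → k → m; its vertices are {f, h, k, m, n}.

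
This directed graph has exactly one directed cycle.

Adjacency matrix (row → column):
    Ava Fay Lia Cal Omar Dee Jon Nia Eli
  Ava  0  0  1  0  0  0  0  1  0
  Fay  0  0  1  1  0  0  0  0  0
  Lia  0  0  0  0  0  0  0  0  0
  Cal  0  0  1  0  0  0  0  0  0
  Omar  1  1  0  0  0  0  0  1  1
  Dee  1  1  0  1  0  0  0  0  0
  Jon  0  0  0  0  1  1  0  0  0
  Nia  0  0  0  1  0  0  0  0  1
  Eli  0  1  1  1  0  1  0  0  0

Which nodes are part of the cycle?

Ava, Dee, Eli, Nia

DFS with gray/black marking from Dee:
Dee gray
  Ava gray
    Lia gray
    Lia black
    Nia gray
      Cal gray
        Cal→Lia: Lia black — skip
      Cal black
      Eli gray
        Fay gray
          Fay→Cal: Cal black — skip
          Fay→Lia: Lia black — skip
        Fay black
        Eli→Cal: Cal black — skip
        Eli→Dee: Dee is gray → back edge
Back edge closes the cycle Dee → Ava → Nia → Eli → Dee; its vertices are {Ava, Dee, Eli, Nia}.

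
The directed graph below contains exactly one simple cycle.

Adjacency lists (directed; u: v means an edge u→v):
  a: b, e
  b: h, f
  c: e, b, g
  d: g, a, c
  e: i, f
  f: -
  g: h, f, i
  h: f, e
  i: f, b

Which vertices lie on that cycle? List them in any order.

b, e, h, i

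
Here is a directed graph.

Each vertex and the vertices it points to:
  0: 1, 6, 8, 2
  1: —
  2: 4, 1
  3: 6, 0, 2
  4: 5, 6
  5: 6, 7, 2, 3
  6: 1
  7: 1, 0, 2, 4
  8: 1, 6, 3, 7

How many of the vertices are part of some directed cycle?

A vertex is on a directed cycle iff it belongs to a strongly connected component of size ≥ 2 (or has a self-loop).
The vertices on cycles are {0, 2, 3, 4, 5, 7, 8} — 7 in total.

7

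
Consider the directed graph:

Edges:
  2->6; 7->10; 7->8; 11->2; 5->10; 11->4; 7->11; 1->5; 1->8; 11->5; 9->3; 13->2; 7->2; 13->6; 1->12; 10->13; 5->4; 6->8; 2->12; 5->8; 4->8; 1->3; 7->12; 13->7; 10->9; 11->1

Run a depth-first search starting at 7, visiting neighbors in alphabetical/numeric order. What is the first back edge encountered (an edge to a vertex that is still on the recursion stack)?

DFS from 7 (visiting neighbors in alphabetical/numeric order); mark gray on enter, black on exit:
7 gray
  2 gray
    6 gray
      8 gray
      8 black
    6 black
    12 gray
    12 black
  2 black
  7→8: 8 black — skip
  10 gray
    9 gray
      3 gray
      3 black
    9 black
    13 gray
      13→2: 2 black — skip
      13→6: 6 black — skip
      13→7: 7 is gray → back edge
First back edge: 13 → 7.

13->7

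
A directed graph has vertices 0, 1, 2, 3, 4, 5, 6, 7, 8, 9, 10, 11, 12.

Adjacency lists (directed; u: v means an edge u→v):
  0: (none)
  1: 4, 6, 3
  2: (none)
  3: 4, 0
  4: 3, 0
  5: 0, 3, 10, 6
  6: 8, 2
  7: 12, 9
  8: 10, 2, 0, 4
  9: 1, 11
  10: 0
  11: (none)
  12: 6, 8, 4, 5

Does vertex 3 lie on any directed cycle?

3 is on a cycle iff 3 can reach itself via ≥1 edge.
3 → 4 → 3 — yes.

Yes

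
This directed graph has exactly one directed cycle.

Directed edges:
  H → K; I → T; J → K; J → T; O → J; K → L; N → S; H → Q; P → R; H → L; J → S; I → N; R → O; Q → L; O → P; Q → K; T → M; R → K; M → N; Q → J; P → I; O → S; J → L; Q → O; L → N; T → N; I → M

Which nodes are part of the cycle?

DFS with gray/black marking from O:
O gray
  S gray
  S black
  P gray
    I gray
      T gray
        M gray
          N gray
            N→S: S black — skip
          N black
        M black
        T→N: N black — skip
      T black
      I→N: N black — skip
      I→M: M black — skip
    I black
    R gray
      R→O: O is gray → back edge
Back edge closes the cycle O → P → R → O; its vertices are {O, P, R}.

O, P, R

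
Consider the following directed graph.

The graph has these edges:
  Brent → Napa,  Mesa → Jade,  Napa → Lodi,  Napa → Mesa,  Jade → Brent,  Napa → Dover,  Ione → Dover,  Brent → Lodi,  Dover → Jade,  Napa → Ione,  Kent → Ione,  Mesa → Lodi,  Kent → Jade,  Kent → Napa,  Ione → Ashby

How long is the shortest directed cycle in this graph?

For each vertex v, BFS finds the shortest path from v back to v.
The shortest such closed walk is Napa → Dover → Jade → Brent → Napa, length 4.

4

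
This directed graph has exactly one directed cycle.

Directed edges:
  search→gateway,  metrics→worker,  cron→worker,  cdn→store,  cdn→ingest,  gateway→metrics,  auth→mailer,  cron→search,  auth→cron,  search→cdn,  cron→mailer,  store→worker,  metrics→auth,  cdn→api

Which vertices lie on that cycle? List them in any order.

DFS with gray/black marking from search:
search gray
  cdn gray
    ingest gray
    ingest black
    store gray
      worker gray
      worker black
    store black
    api gray
    api black
  cdn black
  gateway gray
    metrics gray
      metrics→worker: worker black — skip
      auth gray
        cron gray
          cron→worker: worker black — skip
          mailer gray
          mailer black
          cron→search: search is gray → back edge
Back edge closes the cycle search → gateway → metrics → auth → cron → search; its vertices are {auth, cron, search, gateway, metrics}.

auth, cron, search, gateway, metrics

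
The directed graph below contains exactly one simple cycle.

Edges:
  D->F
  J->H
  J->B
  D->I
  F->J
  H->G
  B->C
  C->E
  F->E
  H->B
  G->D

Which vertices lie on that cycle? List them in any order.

D, F, G, H, J

DFS with gray/black marking from J:
J gray
  H gray
    G gray
      D gray
        I gray
        I black
        F gray
          F→J: J is gray → back edge
Back edge closes the cycle J → H → G → D → F → J; its vertices are {D, F, G, H, J}.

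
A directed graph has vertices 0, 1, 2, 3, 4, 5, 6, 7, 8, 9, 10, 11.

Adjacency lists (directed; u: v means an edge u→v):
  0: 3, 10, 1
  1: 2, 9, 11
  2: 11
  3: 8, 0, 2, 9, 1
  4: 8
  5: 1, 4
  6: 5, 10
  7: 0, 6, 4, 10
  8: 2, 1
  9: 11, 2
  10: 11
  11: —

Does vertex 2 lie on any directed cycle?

2 lies on a cycle iff there is a path from 2 back to itself.
Exploring from 2, it never reaches itself; equivalently, its strongly connected component is a singleton.

No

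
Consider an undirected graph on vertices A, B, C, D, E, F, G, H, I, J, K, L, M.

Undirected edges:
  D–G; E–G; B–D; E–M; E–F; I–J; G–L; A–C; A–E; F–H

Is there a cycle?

No

DFS, tracking each vertex's parent; an edge to a visited non-parent vertex closes a cycle.
Start from D:
visit D (parent –)
  visit G (parent D)
    visit L (parent G)
      L–G: parent, skip
    G–D: parent, skip
    visit E (parent G)
      visit M (parent E)
        M–E: parent, skip
      visit A (parent E)
        visit C (parent A)
          C–A: parent, skip
        A–E: parent, skip
      E–G: parent, skip
      visit F (parent E)
        visit H (parent F)
          H–F: parent, skip
        F–E: parent, skip
  visit B (parent D)
    B–D: parent, skip
visit I (parent –)
  visit J (parent I)
    J–I: parent, skip
visit K (parent –)
No non-parent visited neighbor found — the graph is a forest.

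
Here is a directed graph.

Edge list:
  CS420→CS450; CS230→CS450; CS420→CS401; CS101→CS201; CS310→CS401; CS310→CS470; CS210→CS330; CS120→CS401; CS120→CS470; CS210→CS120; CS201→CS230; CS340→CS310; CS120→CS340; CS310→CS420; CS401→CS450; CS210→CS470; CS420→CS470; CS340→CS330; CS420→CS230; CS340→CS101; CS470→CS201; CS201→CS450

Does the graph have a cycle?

DFS with white/gray/black marking, starting from CS450:
CS450 gray
CS450 black
CS230 gray
  CS230→CS450: CS450 black — skip
CS230 black
CS420 gray
  CS420→CS450: CS450 black — skip
  CS470 gray
    CS201 gray
      CS201→CS450: CS450 black — skip
      CS201→CS230: CS230 black — skip
    CS201 black
  CS470 black
  CS420→CS230: CS230 black — skip
  CS401 gray
    CS401→CS450: CS450 black — skip
  CS401 black
CS420 black
CS210 gray
  CS210→CS470: CS470 black — skip
  CS120 gray
    CS120→CS401: CS401 black — skip
    CS340 gray
      CS330 gray
      CS330 black
      CS310 gray
        CS310→CS420: CS420 black — skip
        CS310→CS470: CS470 black — skip
        CS310→CS401: CS401 black — skip
      CS310 black
      CS101 gray
        CS101→CS201: CS201 black — skip
      CS101 black
    CS340 black
    CS120→CS470: CS470 black — skip
  CS120 black
  CS210→CS330: CS330 black — skip
CS210 black
Every edge goes to a white or black vertex — no back edge, so the graph is acyclic.

No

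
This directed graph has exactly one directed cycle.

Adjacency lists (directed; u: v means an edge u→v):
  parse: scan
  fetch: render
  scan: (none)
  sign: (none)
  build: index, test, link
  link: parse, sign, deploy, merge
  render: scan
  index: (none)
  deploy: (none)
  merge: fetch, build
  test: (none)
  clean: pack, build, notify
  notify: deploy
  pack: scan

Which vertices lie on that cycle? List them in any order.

link, build, merge

DFS with gray/black marking from build:
build gray
  index gray
  index black
  test gray
  test black
  link gray
    parse gray
      scan gray
      scan black
    parse black
    sign gray
    sign black
    deploy gray
    deploy black
    merge gray
      fetch gray
        render gray
          render→scan: scan black — skip
        render black
      fetch black
      merge→build: build is gray → back edge
Back edge closes the cycle build → link → merge → build; its vertices are {link, build, merge}.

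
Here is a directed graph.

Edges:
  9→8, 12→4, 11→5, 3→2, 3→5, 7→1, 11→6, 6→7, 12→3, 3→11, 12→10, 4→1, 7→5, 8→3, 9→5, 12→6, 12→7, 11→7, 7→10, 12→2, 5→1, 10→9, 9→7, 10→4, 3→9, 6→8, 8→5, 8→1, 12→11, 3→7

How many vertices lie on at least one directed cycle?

7

A vertex is on a directed cycle iff it belongs to a strongly connected component of size ≥ 2 (or has a self-loop).
The vertices on cycles are {3, 6, 7, 8, 9, 10, 11} — 7 in total.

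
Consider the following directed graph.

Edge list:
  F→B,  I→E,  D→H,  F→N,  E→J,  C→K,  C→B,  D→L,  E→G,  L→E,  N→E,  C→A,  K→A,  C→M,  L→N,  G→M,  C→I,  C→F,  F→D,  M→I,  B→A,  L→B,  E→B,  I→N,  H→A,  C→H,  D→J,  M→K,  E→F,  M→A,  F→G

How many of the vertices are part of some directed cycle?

A vertex is on a directed cycle iff it belongs to a strongly connected component of size ≥ 2 (or has a self-loop).
The vertices on cycles are {D, E, F, G, I, L, M, N} — 8 in total.

8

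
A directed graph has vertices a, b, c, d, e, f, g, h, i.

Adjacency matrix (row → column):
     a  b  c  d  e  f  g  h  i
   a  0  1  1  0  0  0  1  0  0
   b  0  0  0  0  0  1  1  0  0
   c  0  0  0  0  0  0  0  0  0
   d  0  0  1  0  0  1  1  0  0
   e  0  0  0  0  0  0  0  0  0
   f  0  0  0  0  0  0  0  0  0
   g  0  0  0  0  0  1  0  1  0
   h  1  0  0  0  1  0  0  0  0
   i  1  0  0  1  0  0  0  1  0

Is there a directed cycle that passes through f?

f lies on a cycle iff there is a path from f back to itself.
Exploring from f, it never reaches itself; equivalently, its strongly connected component is a singleton.

No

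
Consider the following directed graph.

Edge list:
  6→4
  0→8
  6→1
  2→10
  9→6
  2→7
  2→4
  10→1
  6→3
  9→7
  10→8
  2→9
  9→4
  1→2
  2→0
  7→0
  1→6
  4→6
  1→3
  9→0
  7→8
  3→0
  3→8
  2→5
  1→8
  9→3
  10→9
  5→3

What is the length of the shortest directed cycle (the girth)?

2

For each vertex v, BFS finds the shortest path from v back to v.
The shortest such closed walk is 1 → 6 → 1, length 2.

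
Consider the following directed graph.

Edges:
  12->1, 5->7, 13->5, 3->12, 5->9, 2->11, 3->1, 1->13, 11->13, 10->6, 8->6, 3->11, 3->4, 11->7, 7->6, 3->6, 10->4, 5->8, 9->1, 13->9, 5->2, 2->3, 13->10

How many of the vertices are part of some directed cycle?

A vertex is on a directed cycle iff it belongs to a strongly connected component of size ≥ 2 (or has a self-loop).
The vertices on cycles are {1, 2, 3, 5, 9, 11, 12, 13} — 8 in total.

8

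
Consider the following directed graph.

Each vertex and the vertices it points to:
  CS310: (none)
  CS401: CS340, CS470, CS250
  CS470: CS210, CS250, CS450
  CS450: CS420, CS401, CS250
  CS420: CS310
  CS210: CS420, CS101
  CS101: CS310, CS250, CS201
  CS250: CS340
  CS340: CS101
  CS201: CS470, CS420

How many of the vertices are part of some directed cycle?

8

A vertex is on a directed cycle iff it belongs to a strongly connected component of size ≥ 2 (or has a self-loop).
The vertices on cycles are {CS101, CS201, CS210, CS250, CS340, CS401, CS450, CS470} — 8 in total.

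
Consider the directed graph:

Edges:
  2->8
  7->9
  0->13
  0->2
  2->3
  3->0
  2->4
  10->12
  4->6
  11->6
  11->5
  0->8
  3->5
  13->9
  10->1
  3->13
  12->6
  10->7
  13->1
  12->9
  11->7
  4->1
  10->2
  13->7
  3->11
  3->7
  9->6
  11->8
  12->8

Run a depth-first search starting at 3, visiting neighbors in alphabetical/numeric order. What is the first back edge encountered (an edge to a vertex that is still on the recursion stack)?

DFS from 3 (visiting neighbors in alphabetical/numeric order); mark gray on enter, black on exit:
3 gray
  0 gray
    2 gray
      2→3: 3 is gray → back edge
First back edge: 2 → 3.

2->3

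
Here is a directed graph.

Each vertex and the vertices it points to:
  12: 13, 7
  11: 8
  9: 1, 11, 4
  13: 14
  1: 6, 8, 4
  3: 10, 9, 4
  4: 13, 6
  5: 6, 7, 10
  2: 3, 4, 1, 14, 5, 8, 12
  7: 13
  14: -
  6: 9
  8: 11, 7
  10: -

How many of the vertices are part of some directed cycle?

A vertex is on a directed cycle iff it belongs to a strongly connected component of size ≥ 2 (or has a self-loop).
The vertices on cycles are {1, 4, 6, 8, 9, 11} — 6 in total.

6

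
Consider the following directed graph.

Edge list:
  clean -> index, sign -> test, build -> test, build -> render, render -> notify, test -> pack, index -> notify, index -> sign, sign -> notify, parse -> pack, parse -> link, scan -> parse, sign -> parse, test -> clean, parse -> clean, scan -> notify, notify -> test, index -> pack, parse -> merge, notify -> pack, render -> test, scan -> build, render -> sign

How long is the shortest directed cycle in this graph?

4

For each vertex v, BFS finds the shortest path from v back to v.
The shortest such closed walk is parse → clean → index → sign → parse, length 4.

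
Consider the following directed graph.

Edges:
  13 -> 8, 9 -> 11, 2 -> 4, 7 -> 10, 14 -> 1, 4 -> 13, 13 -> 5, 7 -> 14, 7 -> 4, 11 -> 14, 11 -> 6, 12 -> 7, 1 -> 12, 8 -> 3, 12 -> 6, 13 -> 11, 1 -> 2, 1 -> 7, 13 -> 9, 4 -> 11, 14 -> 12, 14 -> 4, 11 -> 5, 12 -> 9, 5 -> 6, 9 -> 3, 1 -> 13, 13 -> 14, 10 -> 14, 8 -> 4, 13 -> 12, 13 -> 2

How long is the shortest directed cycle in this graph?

3

For each vertex v, BFS finds the shortest path from v back to v.
The shortest such closed walk is 1 → 13 → 14 → 1, length 3.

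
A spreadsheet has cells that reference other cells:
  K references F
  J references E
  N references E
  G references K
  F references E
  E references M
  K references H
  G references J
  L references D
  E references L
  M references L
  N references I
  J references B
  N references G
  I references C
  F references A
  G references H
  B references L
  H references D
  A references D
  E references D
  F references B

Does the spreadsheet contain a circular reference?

No

DFS with white/gray/black marking, starting from F:
F gray
  A gray
    D gray
    D black
  A black
  E gray
    L gray
      L→D: D black — skip
    L black
    M gray
      M→L: L black — skip
    M black
    E→D: D black — skip
  E black
  B gray
    B→L: L black — skip
  B black
F black
C gray
C black
K gray
  K→F: F black — skip
  H gray
    H→D: D black — skip
  H black
K black
G gray
  J gray
    J→B: B black — skip
    J→E: E black — skip
  J black
  G→K: K black — skip
  G→H: H black — skip
G black
N gray
  N→G: G black — skip
  N→E: E black — skip
  I gray
    I→C: C black — skip
  I black
N black
Every edge goes to a white or black vertex — no back edge, so the graph is acyclic.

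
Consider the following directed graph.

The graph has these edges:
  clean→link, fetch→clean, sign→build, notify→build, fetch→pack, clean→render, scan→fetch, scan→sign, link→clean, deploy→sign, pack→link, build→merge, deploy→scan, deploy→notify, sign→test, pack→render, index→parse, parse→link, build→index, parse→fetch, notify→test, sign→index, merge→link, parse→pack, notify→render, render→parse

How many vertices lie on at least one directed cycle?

6

A vertex is on a directed cycle iff it belongs to a strongly connected component of size ≥ 2 (or has a self-loop).
The vertices on cycles are {link, pack, clean, fetch, parse, render} — 6 in total.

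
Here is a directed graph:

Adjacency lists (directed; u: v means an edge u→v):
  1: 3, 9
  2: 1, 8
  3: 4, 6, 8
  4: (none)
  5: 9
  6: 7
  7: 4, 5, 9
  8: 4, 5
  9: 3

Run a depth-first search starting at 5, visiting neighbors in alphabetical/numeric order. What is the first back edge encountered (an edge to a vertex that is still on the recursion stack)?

7→5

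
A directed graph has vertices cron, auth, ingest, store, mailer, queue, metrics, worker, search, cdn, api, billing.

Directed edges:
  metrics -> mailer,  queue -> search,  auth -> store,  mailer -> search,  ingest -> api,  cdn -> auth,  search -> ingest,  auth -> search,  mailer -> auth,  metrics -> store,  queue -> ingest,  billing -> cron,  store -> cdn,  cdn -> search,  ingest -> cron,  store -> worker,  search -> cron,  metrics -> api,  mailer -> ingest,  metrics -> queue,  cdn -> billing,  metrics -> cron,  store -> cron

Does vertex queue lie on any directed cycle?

No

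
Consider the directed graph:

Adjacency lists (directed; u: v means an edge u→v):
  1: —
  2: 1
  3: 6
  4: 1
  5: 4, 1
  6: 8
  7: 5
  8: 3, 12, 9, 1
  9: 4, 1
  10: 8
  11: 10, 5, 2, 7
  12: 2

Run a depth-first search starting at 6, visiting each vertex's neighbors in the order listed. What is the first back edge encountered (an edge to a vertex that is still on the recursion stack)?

3->6

DFS from 6 (visiting each vertex's neighbors in the order listed); mark gray on enter, black on exit:
6 gray
  8 gray
    3 gray
      3→6: 6 is gray → back edge
First back edge: 3 → 6.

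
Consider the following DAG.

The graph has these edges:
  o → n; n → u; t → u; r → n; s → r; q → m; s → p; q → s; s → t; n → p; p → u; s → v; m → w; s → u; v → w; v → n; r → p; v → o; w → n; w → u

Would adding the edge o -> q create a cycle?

Adding o→q creates a cycle iff q can already reach o.
Path from q: q → s → v → o.
So q → … → o → q is a cycle.

Yes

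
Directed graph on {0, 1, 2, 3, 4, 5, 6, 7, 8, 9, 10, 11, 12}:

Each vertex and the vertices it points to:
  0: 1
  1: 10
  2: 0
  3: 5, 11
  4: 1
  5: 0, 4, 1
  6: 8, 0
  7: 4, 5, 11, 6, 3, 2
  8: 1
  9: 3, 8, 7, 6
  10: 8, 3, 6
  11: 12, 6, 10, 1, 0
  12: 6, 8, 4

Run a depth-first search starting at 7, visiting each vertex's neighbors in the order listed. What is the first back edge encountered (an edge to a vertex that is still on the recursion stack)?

DFS from 7 (visiting each vertex's neighbors in the order listed); mark gray on enter, black on exit:
7 gray
  4 gray
    1 gray
      10 gray
        8 gray
          8→1: 1 is gray → back edge
First back edge: 8 → 1.

8->1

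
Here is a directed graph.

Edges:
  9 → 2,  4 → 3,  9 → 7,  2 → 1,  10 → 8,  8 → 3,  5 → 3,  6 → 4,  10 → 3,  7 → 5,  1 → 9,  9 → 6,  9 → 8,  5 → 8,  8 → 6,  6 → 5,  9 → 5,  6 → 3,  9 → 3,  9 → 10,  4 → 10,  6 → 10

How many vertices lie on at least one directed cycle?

A vertex is on a directed cycle iff it belongs to a strongly connected component of size ≥ 2 (or has a self-loop).
The vertices on cycles are {1, 2, 4, 5, 6, 8, 9, 10} — 8 in total.

8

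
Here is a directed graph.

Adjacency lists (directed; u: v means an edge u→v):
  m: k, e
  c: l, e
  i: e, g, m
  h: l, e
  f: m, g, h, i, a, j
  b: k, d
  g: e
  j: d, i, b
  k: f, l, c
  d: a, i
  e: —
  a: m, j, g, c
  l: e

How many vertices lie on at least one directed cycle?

8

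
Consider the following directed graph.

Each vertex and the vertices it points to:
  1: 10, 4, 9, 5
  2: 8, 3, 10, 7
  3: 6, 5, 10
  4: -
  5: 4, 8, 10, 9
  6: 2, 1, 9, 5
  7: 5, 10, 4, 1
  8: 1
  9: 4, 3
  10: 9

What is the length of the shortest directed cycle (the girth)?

3

For each vertex v, BFS finds the shortest path from v back to v.
The shortest such closed walk is 2 → 3 → 6 → 2, length 3.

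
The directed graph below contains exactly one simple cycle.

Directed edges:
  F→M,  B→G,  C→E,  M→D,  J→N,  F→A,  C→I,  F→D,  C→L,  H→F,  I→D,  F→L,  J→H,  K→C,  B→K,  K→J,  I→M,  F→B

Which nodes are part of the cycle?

B, F, H, J, K

DFS with gray/black marking from F:
F gray
  M gray
    D gray
    D black
  M black
  L gray
  L black
  A gray
  A black
  F→D: D black — skip
  B gray
    K gray
      J gray
        H gray
          H→F: F is gray → back edge
Back edge closes the cycle F → B → K → J → H → F; its vertices are {B, F, H, J, K}.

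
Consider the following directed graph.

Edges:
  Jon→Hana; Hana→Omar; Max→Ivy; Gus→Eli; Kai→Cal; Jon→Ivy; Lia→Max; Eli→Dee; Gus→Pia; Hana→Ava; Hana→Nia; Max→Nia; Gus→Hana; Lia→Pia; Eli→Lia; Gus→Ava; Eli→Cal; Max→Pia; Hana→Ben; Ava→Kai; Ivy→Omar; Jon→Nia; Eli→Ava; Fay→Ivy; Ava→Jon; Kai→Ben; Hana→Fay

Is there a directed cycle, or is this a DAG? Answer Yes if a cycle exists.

Yes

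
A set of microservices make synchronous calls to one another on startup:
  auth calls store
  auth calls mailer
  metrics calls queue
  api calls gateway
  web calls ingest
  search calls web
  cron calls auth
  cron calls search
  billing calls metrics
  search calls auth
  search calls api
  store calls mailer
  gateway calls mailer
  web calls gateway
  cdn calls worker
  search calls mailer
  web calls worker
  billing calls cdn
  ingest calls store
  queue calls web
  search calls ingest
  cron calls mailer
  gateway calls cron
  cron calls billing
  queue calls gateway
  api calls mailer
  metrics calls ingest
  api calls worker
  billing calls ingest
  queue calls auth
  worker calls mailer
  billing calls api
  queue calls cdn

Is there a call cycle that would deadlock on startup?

DFS with white/gray/black marking, starting from queue:
queue gray
  cdn gray
    worker gray
      mailer gray
      mailer black
    worker black
  cdn black
  web gray
    web→worker: worker black — skip
    ingest gray
      store gray
        store→mailer: mailer black — skip
      store black
    ingest black
    gateway gray
      cron gray
        search gray
          api gray
            api→worker: worker black — skip
            api→mailer: mailer black — skip
            api→gateway: gateway is gray → back edge
Back edge found, so a cycle exists: gateway → cron → search → api → gateway.

Yes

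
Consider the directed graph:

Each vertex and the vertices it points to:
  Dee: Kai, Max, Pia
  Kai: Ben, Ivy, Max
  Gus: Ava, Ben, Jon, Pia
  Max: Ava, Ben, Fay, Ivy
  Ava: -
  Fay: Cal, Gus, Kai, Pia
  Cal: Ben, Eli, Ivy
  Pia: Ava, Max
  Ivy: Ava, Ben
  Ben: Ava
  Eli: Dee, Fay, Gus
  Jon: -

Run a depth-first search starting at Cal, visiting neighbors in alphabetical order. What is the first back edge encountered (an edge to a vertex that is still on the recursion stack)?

DFS from Cal (visiting neighbors in alphabetical order); mark gray on enter, black on exit:
Cal gray
  Ben gray
    Ava gray
    Ava black
  Ben black
  Eli gray
    Dee gray
      Kai gray
        Kai→Ben: Ben black — skip
        Ivy gray
          Ivy→Ava: Ava black — skip
          Ivy→Ben: Ben black — skip
        Ivy black
        Max gray
          Max→Ava: Ava black — skip
          Max→Ben: Ben black — skip
          Fay gray
            Fay→Cal: Cal is gray → back edge
First back edge: Fay → Cal.

Fay→Cal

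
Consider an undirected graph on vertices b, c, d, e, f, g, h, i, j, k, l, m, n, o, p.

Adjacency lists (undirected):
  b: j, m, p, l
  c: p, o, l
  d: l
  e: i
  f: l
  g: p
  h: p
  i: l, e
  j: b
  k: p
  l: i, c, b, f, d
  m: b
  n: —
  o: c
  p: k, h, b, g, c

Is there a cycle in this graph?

Yes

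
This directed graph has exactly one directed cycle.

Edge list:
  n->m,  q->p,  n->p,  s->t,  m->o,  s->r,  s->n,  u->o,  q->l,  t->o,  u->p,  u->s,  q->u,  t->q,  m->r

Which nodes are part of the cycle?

q, s, t, u

DFS with gray/black marking from q:
q gray
  l gray
  l black
  u gray
    o gray
    o black
    s gray
      t gray
        t→o: o black — skip
        t→q: q is gray → back edge
Back edge closes the cycle q → u → s → t → q; its vertices are {q, s, t, u}.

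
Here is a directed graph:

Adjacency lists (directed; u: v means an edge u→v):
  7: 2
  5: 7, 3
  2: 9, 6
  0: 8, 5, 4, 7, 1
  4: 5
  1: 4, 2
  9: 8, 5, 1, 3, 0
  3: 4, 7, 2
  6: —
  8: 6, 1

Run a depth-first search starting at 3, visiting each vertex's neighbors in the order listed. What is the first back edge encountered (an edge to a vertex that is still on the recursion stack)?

DFS from 3 (visiting each vertex's neighbors in the order listed); mark gray on enter, black on exit:
3 gray
  4 gray
    5 gray
      7 gray
        2 gray
          9 gray
            8 gray
              6 gray
              6 black
              1 gray
                1→4: 4 is gray → back edge
First back edge: 1 → 4.

1→4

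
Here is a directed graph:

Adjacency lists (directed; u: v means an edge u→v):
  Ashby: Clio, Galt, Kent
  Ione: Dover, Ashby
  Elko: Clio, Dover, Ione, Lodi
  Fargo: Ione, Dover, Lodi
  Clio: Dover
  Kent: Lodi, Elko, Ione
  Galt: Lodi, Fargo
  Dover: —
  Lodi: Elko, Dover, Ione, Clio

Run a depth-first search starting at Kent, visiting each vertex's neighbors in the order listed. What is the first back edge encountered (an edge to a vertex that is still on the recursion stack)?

DFS from Kent (visiting each vertex's neighbors in the order listed); mark gray on enter, black on exit:
Kent gray
  Lodi gray
    Elko gray
      Clio gray
        Dover gray
        Dover black
      Clio black
      Elko→Dover: Dover black — skip
      Ione gray
        Ione→Dover: Dover black — skip
        Ashby gray
          Ashby→Clio: Clio black — skip
          Galt gray
            Galt→Lodi: Lodi is gray → back edge
First back edge: Galt → Lodi.

Galt->Lodi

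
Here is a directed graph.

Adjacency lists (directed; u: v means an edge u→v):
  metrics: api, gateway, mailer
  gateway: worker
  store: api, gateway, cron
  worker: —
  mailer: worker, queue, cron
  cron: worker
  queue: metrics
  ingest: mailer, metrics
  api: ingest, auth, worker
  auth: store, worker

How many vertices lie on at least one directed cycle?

7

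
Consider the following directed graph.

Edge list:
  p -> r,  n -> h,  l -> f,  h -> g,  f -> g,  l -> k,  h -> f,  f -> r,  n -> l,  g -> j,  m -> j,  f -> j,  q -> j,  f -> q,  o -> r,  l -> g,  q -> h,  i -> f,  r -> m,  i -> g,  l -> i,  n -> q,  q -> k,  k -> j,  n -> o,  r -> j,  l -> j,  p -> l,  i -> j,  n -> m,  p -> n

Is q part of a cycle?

q is on a cycle iff q can reach itself via ≥1 edge.
q → h → f → q — yes.

Yes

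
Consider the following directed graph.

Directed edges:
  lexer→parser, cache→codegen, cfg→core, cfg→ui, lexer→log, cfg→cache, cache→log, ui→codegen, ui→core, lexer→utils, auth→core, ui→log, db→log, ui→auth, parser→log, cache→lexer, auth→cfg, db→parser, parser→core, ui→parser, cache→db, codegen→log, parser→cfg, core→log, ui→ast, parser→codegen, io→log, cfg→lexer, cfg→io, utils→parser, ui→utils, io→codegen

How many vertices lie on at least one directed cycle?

8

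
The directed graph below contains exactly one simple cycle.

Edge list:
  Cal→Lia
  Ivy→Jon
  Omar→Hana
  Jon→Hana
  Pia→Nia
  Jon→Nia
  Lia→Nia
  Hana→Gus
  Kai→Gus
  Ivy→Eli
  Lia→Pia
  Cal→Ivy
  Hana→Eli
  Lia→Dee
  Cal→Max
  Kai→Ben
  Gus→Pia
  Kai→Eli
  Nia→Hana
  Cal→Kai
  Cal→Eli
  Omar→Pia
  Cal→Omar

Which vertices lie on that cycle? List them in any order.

Gus, Nia, Pia, Hana

DFS with gray/black marking from Gus:
Gus gray
  Pia gray
    Nia gray
      Hana gray
        Hana→Gus: Gus is gray → back edge
Back edge closes the cycle Gus → Pia → Nia → Hana → Gus; its vertices are {Gus, Nia, Pia, Hana}.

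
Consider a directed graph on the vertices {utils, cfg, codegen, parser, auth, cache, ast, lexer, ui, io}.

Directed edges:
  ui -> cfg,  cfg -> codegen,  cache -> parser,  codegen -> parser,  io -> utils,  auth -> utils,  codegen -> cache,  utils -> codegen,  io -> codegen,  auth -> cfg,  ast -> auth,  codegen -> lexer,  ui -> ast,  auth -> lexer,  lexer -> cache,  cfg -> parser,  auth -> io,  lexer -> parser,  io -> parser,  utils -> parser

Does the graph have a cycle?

No

DFS with white/gray/black marking, starting from parser:
parser gray
parser black
utils gray
  codegen gray
    codegen→parser: parser black — skip
    cache gray
      cache→parser: parser black — skip
    cache black
    lexer gray
      lexer→parser: parser black — skip
      lexer→cache: cache black — skip
    lexer black
  codegen black
  utils→parser: parser black — skip
utils black
cfg gray
  cfg→parser: parser black — skip
  cfg→codegen: codegen black — skip
cfg black
auth gray
  auth→lexer: lexer black — skip
  auth→cfg: cfg black — skip
  io gray
    io→parser: parser black — skip
    io→utils: utils black — skip
    io→codegen: codegen black — skip
  io black
  auth→utils: utils black — skip
auth black
ast gray
  ast→auth: auth black — skip
ast black
ui gray
  ui→ast: ast black — skip
  ui→cfg: cfg black — skip
ui black
Every edge goes to a white or black vertex — no back edge, so the graph is acyclic.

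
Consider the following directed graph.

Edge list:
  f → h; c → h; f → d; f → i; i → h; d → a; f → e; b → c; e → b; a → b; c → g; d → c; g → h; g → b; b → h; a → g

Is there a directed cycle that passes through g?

Yes

g is on a cycle iff g can reach itself via ≥1 edge.
g → b → c → g — yes.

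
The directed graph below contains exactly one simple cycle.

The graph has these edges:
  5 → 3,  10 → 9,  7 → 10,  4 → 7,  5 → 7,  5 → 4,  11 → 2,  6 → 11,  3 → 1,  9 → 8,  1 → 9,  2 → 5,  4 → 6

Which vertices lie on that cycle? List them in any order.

2, 4, 5, 6, 11

DFS with gray/black marking from 5:
5 gray
  3 gray
    1 gray
      9 gray
        8 gray
        8 black
      9 black
    1 black
  3 black
  7 gray
    10 gray
      10→9: 9 black — skip
    10 black
  7 black
  4 gray
    4→7: 7 black — skip
    6 gray
      11 gray
        2 gray
          2→5: 5 is gray → back edge
Back edge closes the cycle 5 → 4 → 6 → 11 → 2 → 5; its vertices are {2, 4, 5, 6, 11}.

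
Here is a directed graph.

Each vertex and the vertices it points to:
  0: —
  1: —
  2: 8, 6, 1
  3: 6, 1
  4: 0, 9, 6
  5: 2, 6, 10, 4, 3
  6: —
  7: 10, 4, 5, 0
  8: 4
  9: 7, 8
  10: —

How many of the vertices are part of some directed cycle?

A vertex is on a directed cycle iff it belongs to a strongly connected component of size ≥ 2 (or has a self-loop).
The vertices on cycles are {2, 4, 5, 7, 8, 9} — 6 in total.

6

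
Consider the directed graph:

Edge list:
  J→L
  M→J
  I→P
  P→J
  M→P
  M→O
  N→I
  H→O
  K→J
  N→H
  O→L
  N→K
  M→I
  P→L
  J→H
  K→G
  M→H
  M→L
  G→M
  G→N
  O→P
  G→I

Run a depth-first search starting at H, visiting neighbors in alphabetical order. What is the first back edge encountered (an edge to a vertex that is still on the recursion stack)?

DFS from H (visiting neighbors in alphabetical order); mark gray on enter, black on exit:
H gray
  O gray
    L gray
    L black
    P gray
      J gray
        J→H: H is gray → back edge
First back edge: J → H.

J->H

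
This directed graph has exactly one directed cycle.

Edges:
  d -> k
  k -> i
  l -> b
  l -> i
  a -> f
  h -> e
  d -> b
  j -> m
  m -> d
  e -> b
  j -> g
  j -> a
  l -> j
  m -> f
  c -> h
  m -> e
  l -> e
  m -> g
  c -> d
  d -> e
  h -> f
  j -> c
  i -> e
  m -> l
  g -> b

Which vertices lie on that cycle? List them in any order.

DFS with gray/black marking from j:
j gray
  a gray
    f gray
    f black
  a black
  g gray
    b gray
    b black
  g black
  m gray
    l gray
      i gray
        e gray
          e→b: b black — skip
        e black
      i black
      l→j: j is gray → back edge
Back edge closes the cycle j → m → l → j; its vertices are {j, l, m}.

j, l, m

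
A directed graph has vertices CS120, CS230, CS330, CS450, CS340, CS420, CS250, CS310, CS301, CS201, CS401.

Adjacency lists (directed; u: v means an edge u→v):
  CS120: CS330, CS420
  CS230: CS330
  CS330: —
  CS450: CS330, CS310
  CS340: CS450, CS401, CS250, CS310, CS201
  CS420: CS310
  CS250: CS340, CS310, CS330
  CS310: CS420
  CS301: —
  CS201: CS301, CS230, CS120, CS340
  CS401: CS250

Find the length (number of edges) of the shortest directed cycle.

For each vertex v, BFS finds the shortest path from v back to v.
The shortest such closed walk is CS201 → CS340 → CS201, length 2.

2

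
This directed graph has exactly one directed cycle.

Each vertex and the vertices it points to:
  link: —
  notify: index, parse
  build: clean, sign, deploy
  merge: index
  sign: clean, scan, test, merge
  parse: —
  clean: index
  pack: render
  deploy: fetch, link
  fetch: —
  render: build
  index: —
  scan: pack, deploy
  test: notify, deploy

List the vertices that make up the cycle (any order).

DFS with gray/black marking from build:
build gray
  clean gray
    index gray
    index black
  clean black
  sign gray
    sign→clean: clean black — skip
    scan gray
      pack gray
        render gray
          render→build: build is gray → back edge
Back edge closes the cycle build → sign → scan → pack → render → build; its vertices are {pack, scan, sign, build, render}.

pack, scan, sign, build, render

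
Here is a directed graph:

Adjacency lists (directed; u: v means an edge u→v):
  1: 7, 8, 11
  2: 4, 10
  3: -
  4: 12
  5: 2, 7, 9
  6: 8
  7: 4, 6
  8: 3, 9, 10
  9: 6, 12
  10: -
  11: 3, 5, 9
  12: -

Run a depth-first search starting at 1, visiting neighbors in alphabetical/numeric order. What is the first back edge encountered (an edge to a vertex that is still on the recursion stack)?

DFS from 1 (visiting neighbors in alphabetical/numeric order); mark gray on enter, black on exit:
1 gray
  7 gray
    4 gray
      12 gray
      12 black
    4 black
    6 gray
      8 gray
        3 gray
        3 black
        9 gray
          9→6: 6 is gray → back edge
First back edge: 9 → 6.

9->6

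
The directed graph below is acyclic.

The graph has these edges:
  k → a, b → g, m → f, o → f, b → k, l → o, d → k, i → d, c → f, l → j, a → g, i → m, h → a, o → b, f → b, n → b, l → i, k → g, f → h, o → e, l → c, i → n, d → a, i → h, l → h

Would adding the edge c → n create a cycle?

Adding c→n creates a cycle iff n can already reach c.
Explore from n: no path reaches c. The graph stays acyclic.

No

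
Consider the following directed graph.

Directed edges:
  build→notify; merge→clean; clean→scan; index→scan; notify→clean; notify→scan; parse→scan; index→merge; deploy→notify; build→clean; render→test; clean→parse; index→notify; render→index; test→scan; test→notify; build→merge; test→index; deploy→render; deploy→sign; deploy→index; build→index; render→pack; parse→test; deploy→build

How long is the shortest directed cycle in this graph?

4

For each vertex v, BFS finds the shortest path from v back to v.
The shortest such closed walk is test → notify → clean → parse → test, length 4.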